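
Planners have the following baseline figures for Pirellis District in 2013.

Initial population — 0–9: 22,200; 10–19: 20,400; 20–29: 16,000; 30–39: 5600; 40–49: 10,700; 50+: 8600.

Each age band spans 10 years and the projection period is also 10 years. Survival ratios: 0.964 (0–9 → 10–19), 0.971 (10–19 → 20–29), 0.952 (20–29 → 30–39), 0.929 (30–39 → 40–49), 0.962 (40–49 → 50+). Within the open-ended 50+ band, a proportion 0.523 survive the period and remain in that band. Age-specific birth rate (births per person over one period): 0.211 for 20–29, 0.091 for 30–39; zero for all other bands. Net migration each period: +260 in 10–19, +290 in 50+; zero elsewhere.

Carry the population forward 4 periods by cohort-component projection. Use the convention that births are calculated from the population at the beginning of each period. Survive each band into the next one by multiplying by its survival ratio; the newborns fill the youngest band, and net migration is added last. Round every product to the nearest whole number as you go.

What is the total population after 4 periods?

64620

Let band 1 be 0–9 through band 6 = 50+.
Period 1.
Births: 16000 × 0.211 = 3376, 5600 × 0.091 = 510 → total 3886
Band 2: 22200 × 0.964 = 21401
Band 3: 20400 × 0.971 = 19808
Band 4: 16000 × 0.952 = 15232
Band 5: 5600 × 0.929 = 5202
Band 6: 10700 × 0.962 + 8600 × 0.523 = 10293 + 4498 = 14791
Net migration: Band 2 + 260 → 21661; Band 6 + 290 → 15081
Giving 3886 / 21661 / 19808 / 15232 / 5202 / 15081.
Period 2.
Births: 19808 × 0.211 = 4179, 15232 × 0.091 = 1386 → total 5565
Band 2: 3886 × 0.964 = 3746
Band 3: 21661 × 0.971 = 21033
Band 4: 19808 × 0.952 = 18857
Band 5: 15232 × 0.929 = 14151
Band 6: 5202 × 0.962 + 15081 × 0.523 = 5004 + 7887 = 12891
Net migration: Band 2 + 260 → 4006; Band 6 + 290 → 13181
Giving 5565 / 4006 / 21033 / 18857 / 14151 / 13181.
Period 3.
Births: 21033 × 0.211 = 4438, 18857 × 0.091 = 1716 → total 6154
Band 2: 5565 × 0.964 = 5365
Band 3: 4006 × 0.971 = 3890
Band 4: 21033 × 0.952 = 20023
Band 5: 18857 × 0.929 = 17518
Band 6: 14151 × 0.962 + 13181 × 0.523 = 13613 + 6894 = 20507
Net migration: Band 2 + 260 → 5625; Band 6 + 290 → 20797
Giving 6154 / 5625 / 3890 / 20023 / 17518 / 20797.
Period 4.
Births: 3890 × 0.211 = 821, 20023 × 0.091 = 1822 → total 2643
Band 2: 6154 × 0.964 = 5932
Band 3: 5625 × 0.971 = 5462
Band 4: 3890 × 0.952 = 3703
Band 5: 20023 × 0.929 = 18601
Band 6: 17518 × 0.962 + 20797 × 0.523 = 16852 + 10877 = 27729
Net migration: Band 2 + 260 → 6192; Band 6 + 290 → 28019
Giving 2643 / 6192 / 5462 / 3703 / 18601 / 28019.
Total after period 4: 2643 + 6192 + 5462 + 3703 + 18601 + 28019 = 64620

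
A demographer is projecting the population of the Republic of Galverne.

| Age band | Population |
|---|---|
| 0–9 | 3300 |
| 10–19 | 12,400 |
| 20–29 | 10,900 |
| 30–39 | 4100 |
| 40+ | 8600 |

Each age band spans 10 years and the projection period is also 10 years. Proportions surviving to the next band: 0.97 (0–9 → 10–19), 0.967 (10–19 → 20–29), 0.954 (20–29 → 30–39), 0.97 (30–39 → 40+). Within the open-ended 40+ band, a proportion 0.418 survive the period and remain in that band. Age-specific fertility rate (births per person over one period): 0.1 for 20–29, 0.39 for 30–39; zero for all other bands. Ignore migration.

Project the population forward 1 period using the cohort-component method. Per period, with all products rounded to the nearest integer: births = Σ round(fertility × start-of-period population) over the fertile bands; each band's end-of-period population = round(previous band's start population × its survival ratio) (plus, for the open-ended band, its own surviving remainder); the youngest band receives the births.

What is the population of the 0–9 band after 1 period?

2689

[period 1]
Births: 10900 * 0.1 = 1090  |  4100 * 0.39 = 1599 — total 2689
10–19: 3300 * 0.97 = 3201
20–29: 12400 * 0.967 = 11991
30–39: 10900 * 0.954 = 10399
40+: 4100 * 0.97 + 8600 * 0.418 = 3977 + 3595 = 7572
→ [2689, 3201, 11991, 10399, 7572]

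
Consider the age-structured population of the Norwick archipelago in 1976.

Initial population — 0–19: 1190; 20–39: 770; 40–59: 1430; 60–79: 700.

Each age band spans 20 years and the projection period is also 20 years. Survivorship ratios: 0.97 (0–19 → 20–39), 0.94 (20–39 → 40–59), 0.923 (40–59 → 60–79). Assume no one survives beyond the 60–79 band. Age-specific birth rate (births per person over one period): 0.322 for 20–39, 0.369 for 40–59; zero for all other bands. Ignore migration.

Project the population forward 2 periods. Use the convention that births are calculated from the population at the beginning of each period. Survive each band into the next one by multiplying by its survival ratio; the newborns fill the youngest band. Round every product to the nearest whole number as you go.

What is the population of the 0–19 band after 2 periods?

Call the groups 1 to 4, youngest first.
After projecting period 1:
Births: 770 × 0.322 = 248, 1430 × 0.369 = 528 ⇒ total 776
Group 2: 1190 × 0.97 = 1154
Group 3: 770 × 0.94 = 724
Group 4: 1430 × 0.923 = 1320
→ [776, 1154, 724, 1320]
After projecting period 2:
Births: 1154 × 0.322 = 372, 724 × 0.369 = 267 ⇒ total 639
Group 2: 776 × 0.97 = 753
Group 3: 1154 × 0.94 = 1085
Group 4: 724 × 0.923 = 668
→ [639, 753, 1085, 668]

639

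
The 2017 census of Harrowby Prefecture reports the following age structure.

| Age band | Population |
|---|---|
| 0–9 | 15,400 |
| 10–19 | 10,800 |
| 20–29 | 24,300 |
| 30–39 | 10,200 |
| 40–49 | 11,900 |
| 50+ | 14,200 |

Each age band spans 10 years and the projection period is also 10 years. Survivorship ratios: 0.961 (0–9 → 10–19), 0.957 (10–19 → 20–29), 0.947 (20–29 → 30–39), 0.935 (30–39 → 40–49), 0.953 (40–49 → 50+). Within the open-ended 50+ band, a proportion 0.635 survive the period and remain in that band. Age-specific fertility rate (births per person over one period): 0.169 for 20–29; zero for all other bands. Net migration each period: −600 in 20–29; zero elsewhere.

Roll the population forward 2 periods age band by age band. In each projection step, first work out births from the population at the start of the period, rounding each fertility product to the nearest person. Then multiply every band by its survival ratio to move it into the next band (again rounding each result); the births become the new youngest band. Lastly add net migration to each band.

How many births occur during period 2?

1645

Call the groups 1 to 6, youngest first.
Period 1.
Births: 24300 × 0.169 = 4107
Group 2: 15400 × 0.961 = 14799
Group 3: 10800 × 0.957 = 10336
Group 4: 24300 × 0.947 = 23012
Group 5: 10200 × 0.935 = 9537
Group 6: 11900 × 0.953 + 14200 × 0.635 = 11341 + 9017 = 20358
Net migration: Group 3 − 600 → 9736
End of period: [4107, 14799, 9736, 23012, 9537, 20358]
Period 2.
Births: 9736 × 0.169 = 1645
Group 2: 4107 × 0.961 = 3947
Group 3: 14799 × 0.957 = 14163
Group 4: 9736 × 0.947 = 9220
Group 5: 23012 × 0.935 = 21516
Group 6: 9537 × 0.953 + 20358 × 0.635 = 9089 + 12927 = 22016
Net migration: Group 3 − 600 → 13563
End of period: [1645, 3947, 13563, 9220, 21516, 22016]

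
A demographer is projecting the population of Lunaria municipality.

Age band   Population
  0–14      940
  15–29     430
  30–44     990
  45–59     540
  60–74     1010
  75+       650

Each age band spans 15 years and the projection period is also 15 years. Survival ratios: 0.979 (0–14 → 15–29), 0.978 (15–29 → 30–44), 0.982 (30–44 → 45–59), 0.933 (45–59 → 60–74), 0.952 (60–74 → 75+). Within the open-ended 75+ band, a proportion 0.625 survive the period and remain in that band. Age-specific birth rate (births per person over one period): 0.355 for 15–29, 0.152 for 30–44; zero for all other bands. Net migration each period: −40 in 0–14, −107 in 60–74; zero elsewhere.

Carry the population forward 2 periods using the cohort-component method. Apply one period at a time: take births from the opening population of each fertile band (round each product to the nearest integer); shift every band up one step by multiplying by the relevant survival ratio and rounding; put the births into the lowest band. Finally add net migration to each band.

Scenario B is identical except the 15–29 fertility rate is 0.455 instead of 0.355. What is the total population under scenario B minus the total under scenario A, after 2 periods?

135

Numbering the bands 1..6 from youngest to oldest:
[period 1]
Births: 430 × 0.355 = 153 ; 990 × 0.152 = 150 → 303
Band 2: 940 × 0.979 = 920
Band 3: 430 × 0.978 = 421
Band 4: 990 × 0.982 = 972
Band 5: 540 × 0.933 = 504
Band 6: 1010 × 0.952 + 650 × 0.625 = 962 + 406 = 1368
Net migration: Band 1 − 40 → 263; Band 5 − 107 → 397
Giving 263 / 920 / 421 / 972 / 397 / 1368.
[period 2]
Births: 920 × 0.355 = 327 ; 421 × 0.152 = 64 → 391
Band 2: 263 × 0.979 = 257
Band 3: 920 × 0.978 = 900
Band 4: 421 × 0.982 = 413
Band 5: 972 × 0.933 = 907
Band 6: 397 × 0.952 + 1368 × 0.625 = 378 + 855 = 1233
Net migration: Band 1 − 40 → 351; Band 5 − 107 → 800
Giving 351 / 257 / 900 / 413 / 800 / 1233.
Scenario A total after 2 periods: 3954
Scenario B projection —
[period 1]
Births: 430 × 0.455 = 196 ; 990 × 0.152 = 150 → 346
Band 2: 940 × 0.979 = 920
Band 3: 430 × 0.978 = 421
Band 4: 990 × 0.982 = 972
Band 5: 540 × 0.933 = 504
Band 6: 1010 × 0.952 + 650 × 0.625 = 962 + 406 = 1368
Net migration: Band 1 − 40 → 306; Band 5 − 107 → 397
Giving 306 / 920 / 421 / 972 / 397 / 1368.
[period 2]
Births: 920 × 0.455 = 419 ; 421 × 0.152 = 64 → 483
Band 2: 306 × 0.979 = 300
Band 3: 920 × 0.978 = 900
Band 4: 421 × 0.982 = 413
Band 5: 972 × 0.933 = 907
Band 6: 397 × 0.952 + 1368 × 0.625 = 378 + 855 = 1233
Net migration: Band 1 − 40 → 443; Band 5 − 107 → 800
Giving 443 / 300 / 900 / 413 / 800 / 1233.
Scenario B total after 2 periods: 4089
Difference B − A = 4089 − 3954 = 135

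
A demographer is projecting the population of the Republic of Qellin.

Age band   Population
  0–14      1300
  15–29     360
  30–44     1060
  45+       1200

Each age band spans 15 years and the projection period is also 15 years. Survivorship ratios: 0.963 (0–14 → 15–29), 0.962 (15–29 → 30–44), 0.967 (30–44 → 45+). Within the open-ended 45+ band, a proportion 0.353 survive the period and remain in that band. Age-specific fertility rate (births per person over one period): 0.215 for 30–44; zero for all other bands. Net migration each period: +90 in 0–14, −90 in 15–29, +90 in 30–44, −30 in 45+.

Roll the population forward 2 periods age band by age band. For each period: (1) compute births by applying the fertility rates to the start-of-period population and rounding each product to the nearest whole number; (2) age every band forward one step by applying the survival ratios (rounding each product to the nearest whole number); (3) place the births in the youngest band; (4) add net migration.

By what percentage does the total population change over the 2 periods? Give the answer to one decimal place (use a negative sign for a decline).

-36.2

Let group 1 be 0–14 through group 4 = 45+.
[period 1]
Births: 1060 * 0.215 = 228
Group 2: 1300 * 0.963 = 1252
Group 3: 360 * 0.962 = 346
Group 4: 1060 * 0.967 + 1200 * 0.353 = 1025 + 424 = 1449
Net migration: Group 1 + 90 → 318; Group 2 − 90 → 1162; Group 3 + 90 → 436; Group 4 − 30 → 1419
Giving 318 / 1162 / 436 / 1419.
[period 2]
Births: 436 * 0.215 = 94
Group 2: 318 * 0.963 = 306
Group 3: 1162 * 0.962 = 1118
Group 4: 436 * 0.967 + 1419 * 0.353 = 422 + 501 = 923
Net migration: Group 1 + 90 → 184; Group 2 − 90 → 216; Group 3 + 90 → 1208; Group 4 − 30 → 893
Giving 184 / 216 / 1208 / 893.
Total: 3920 → 2501; change = -1419; percentage change = -36.2%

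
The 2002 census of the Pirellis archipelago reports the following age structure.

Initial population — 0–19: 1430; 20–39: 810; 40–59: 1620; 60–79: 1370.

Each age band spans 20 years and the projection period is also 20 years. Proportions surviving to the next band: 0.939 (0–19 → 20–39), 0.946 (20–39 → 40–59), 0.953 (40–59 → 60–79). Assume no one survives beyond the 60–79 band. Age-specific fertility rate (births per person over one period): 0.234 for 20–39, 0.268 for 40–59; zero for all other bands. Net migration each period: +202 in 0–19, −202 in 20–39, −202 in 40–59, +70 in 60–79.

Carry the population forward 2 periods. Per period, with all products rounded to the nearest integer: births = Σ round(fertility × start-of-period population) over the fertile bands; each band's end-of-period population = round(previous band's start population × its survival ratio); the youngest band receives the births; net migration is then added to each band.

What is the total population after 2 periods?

2678

Period 1.
Births: 810 * 0.234 = 190  |  1620 * 0.268 = 434 ⇒ total 624
20–39: 1430 * 0.939 = 1343
40–59: 810 * 0.946 = 766
60–79: 1620 * 0.953 = 1544
Net migration: 0–19 + 202 → 826; 20–39 − 202 → 1141; 40–59 − 202 → 564; 60–79 + 70 → 1614
End of period: [826, 1141, 564, 1614]
Period 2.
Births: 1141 * 0.234 = 267  |  564 * 0.268 = 151 ⇒ total 418
20–39: 826 * 0.939 = 776
40–59: 1141 * 0.946 = 1079
60–79: 564 * 0.953 = 537
Net migration: 0–19 + 202 → 620; 20–39 − 202 → 574; 40–59 − 202 → 877; 60–79 + 70 → 607
End of period: [620, 574, 877, 607]
Total after period 2: 620 + 574 + 877 + 607 = 2678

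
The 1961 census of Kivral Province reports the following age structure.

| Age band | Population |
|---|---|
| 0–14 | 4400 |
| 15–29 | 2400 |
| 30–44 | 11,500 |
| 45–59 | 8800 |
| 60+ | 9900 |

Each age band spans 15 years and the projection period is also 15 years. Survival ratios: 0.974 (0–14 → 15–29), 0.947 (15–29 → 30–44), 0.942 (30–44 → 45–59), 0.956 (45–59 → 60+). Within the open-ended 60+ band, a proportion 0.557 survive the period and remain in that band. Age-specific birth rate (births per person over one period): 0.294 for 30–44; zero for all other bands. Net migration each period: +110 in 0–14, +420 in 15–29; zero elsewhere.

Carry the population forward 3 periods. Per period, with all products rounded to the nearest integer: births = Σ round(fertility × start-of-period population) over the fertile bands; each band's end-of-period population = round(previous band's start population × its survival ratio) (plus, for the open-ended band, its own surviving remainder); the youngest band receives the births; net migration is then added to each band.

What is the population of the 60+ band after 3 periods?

[period 1]
Births: 11500 × 0.294 = 3381
15–29: 4400 × 0.974 = 4286
30–44: 2400 × 0.947 = 2273
45–59: 11500 × 0.942 = 10833
60+: 8800 × 0.956 + 9900 × 0.557 = 8413 + 5514 = 13927
Net migration: 0–14 + 110 → 3491; 15–29 + 420 → 4706
→ [3491, 4706, 2273, 10833, 13927]
[period 2]
Births: 2273 × 0.294 = 668
15–29: 3491 × 0.974 = 3400
30–44: 4706 × 0.947 = 4457
45–59: 2273 × 0.942 = 2141
60+: 10833 × 0.956 + 13927 × 0.557 = 10356 + 7757 = 18113
Net migration: 0–14 + 110 → 778; 15–29 + 420 → 3820
→ [778, 3820, 4457, 2141, 18113]
[period 3]
Births: 4457 × 0.294 = 1310
15–29: 778 × 0.974 = 758
30–44: 3820 × 0.947 = 3618
45–59: 4457 × 0.942 = 4198
60+: 2141 × 0.956 + 18113 × 0.557 = 2047 + 10089 = 12136
Net migration: 0–14 + 110 → 1420; 15–29 + 420 → 1178
→ [1420, 1178, 3618, 4198, 12136]

12136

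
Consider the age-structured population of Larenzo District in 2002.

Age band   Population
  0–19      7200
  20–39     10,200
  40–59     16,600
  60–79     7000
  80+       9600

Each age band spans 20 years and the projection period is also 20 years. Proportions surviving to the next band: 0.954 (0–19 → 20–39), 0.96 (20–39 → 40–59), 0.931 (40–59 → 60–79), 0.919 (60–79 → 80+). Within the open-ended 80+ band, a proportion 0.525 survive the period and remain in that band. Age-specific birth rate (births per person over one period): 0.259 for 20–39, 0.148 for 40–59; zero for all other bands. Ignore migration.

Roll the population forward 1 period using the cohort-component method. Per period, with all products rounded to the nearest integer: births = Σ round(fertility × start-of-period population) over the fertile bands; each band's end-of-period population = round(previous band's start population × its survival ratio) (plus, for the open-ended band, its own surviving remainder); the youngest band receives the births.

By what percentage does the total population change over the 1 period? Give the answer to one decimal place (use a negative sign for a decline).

Numbering the bands 1..5 from youngest to oldest:
Period 1.
Births: 10200 × 0.259 = 2642, 16600 × 0.148 = 2457 ⇒ total 5099
Band 2: 7200 × 0.954 = 6869
Band 3: 10200 × 0.96 = 9792
Band 4: 16600 × 0.931 = 15455
Band 5: 7000 × 0.919 + 9600 × 0.525 = 6433 + 5040 = 11473
End of period: [5099, 6869, 9792, 15455, 11473]
Total: 50600 → 48688; change = -1912; percentage change = -3.8%

-3.8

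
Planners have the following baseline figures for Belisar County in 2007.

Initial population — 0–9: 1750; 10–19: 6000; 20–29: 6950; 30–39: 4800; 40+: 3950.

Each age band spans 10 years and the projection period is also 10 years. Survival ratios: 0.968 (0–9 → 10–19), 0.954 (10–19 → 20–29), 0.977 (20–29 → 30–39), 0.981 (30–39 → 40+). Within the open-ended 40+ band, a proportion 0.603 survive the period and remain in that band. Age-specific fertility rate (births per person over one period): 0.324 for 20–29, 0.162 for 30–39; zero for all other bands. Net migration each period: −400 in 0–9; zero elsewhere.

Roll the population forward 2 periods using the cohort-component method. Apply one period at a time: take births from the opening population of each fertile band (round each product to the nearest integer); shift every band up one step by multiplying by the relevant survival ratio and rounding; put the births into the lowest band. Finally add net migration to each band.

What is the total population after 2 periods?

Call the groups 1 to 5, youngest first.
Period 1.
Births: 6950 × 0.324 = 2252, 4800 × 0.162 = 778 → total 3030
Group 2: 1750 × 0.968 = 1694
Group 3: 6000 × 0.954 = 5724
Group 4: 6950 × 0.977 = 6790
Group 5: 4800 × 0.981 + 3950 × 0.603 = 4709 + 2382 = 7091
Net migration: Group 1 − 400 → 2630
Giving 2630 / 1694 / 5724 / 6790 / 7091.
Period 2.
Births: 5724 × 0.324 = 1855, 6790 × 0.162 = 1100 → total 2955
Group 2: 2630 × 0.968 = 2546
Group 3: 1694 × 0.954 = 1616
Group 4: 5724 × 0.977 = 5592
Group 5: 6790 × 0.981 + 7091 × 0.603 = 6661 + 4276 = 10937
Net migration: Group 1 − 400 → 2555
Giving 2555 / 2546 / 1616 / 5592 / 10937.
Total after period 2: 2555 + 2546 + 1616 + 5592 + 10937 = 23246

23246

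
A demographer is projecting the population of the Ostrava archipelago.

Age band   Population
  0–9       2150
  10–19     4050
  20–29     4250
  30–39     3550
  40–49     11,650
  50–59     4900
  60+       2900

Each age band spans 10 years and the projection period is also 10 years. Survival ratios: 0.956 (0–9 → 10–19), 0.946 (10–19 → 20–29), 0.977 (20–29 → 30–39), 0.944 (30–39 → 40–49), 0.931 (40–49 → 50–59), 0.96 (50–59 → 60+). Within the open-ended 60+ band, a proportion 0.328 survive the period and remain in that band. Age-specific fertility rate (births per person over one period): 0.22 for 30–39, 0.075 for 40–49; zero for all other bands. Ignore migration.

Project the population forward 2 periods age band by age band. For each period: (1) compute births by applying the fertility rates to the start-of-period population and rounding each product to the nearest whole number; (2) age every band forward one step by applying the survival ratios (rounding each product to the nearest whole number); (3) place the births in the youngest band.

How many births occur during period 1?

(Groups numbered youngest = 1 to oldest = 7.)
[period 1]
Births: 3550 * 0.22 = 781  |  11650 * 0.075 = 874 → 1655
Group 2: 2150 * 0.956 = 2055
Group 3: 4050 * 0.946 = 3831
Group 4: 4250 * 0.977 = 4152
Group 5: 3550 * 0.944 = 3351
Group 6: 11650 * 0.931 = 10846
Group 7: 4900 * 0.96 + 2900 * 0.328 = 4704 + 951 = 5655
Giving 1655 / 2055 / 3831 / 4152 / 3351 / 10846 / 5655.

1655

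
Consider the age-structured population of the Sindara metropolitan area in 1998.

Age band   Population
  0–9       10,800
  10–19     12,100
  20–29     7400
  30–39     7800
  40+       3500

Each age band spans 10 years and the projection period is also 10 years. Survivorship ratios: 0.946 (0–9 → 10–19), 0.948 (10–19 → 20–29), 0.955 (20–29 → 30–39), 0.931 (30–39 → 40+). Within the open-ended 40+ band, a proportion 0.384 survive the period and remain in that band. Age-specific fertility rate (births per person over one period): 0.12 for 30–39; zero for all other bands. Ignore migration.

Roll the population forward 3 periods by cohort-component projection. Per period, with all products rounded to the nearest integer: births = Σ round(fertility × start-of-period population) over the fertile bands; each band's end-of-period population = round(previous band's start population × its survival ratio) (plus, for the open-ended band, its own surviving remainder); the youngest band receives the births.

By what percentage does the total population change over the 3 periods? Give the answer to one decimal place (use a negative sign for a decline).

-37.0

Period 1:
Births: 7800 * 0.12 = 936
10–19: 10800 * 0.946 = 10217
20–29: 12100 * 0.948 = 11471
30–39: 7400 * 0.955 = 7067
40+: 7800 * 0.931 + 3500 * 0.384 = 7262 + 1344 = 8606
End of period: [936, 10217, 11471, 7067, 8606]
Period 2:
Births: 7067 * 0.12 = 848
10–19: 936 * 0.946 = 885
20–29: 10217 * 0.948 = 9686
30–39: 11471 * 0.955 = 10955
40+: 7067 * 0.931 + 8606 * 0.384 = 6579 + 3305 = 9884
End of period: [848, 885, 9686, 10955, 9884]
Period 3:
Births: 10955 * 0.12 = 1315
10–19: 848 * 0.946 = 802
20–29: 885 * 0.948 = 839
30–39: 9686 * 0.955 = 9250
40+: 10955 * 0.931 + 9884 * 0.384 = 10199 + 3795 = 13994
End of period: [1315, 802, 839, 9250, 13994]
Total: 41600 → 26200; change = -15400; percentage change = -37.0%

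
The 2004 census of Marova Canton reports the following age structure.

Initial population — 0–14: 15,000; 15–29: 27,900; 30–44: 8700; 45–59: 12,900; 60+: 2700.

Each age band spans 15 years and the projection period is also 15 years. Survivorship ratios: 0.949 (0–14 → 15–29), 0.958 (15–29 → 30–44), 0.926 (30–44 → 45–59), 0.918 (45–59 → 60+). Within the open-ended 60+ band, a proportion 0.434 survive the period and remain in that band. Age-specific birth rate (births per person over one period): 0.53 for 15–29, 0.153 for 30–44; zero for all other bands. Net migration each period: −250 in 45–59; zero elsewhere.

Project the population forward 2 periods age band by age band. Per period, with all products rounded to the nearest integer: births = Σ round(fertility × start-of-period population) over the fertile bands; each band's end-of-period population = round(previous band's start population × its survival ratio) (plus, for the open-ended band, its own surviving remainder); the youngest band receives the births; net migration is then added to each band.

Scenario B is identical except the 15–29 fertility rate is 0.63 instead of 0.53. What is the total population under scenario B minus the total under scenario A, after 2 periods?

4071

Numbering the groups 1..5 from youngest to oldest:
After projecting period 1:
Births: 27900 × 0.53 = 14787 ; 8700 × 0.153 = 1331 → 16118
Group 2: 15000 × 0.949 = 14235
Group 3: 27900 × 0.958 = 26728
Group 4: 8700 × 0.926 = 8056
Group 5: 12900 × 0.918 + 2700 × 0.434 = 11842 + 1172 = 13014
Net migration: Group 4 − 250 → 7806
End of period: [16118, 14235, 26728, 7806, 13014]
After projecting period 2:
Births: 14235 × 0.53 = 7545 ; 26728 × 0.153 = 4089 → 11634
Group 2: 16118 × 0.949 = 15296
Group 3: 14235 × 0.958 = 13637
Group 4: 26728 × 0.926 = 24750
Group 5: 7806 × 0.918 + 13014 × 0.434 = 7166 + 5648 = 12814
Net migration: Group 4 − 250 → 24500
End of period: [11634, 15296, 13637, 24500, 12814]
Scenario A total after 2 periods: 77881
Scenario B projection —
After projecting period 1:
Births: 27900 × 0.63 = 17577 ; 8700 × 0.153 = 1331 → 18908
Group 2: 15000 × 0.949 = 14235
Group 3: 27900 × 0.958 = 26728
Group 4: 8700 × 0.926 = 8056
Group 5: 12900 × 0.918 + 2700 × 0.434 = 11842 + 1172 = 13014
Net migration: Group 4 − 250 → 7806
End of period: [18908, 14235, 26728, 7806, 13014]
After projecting period 2:
Births: 14235 × 0.63 = 8968 ; 26728 × 0.153 = 4089 → 13057
Group 2: 18908 × 0.949 = 17944
Group 3: 14235 × 0.958 = 13637
Group 4: 26728 × 0.926 = 24750
Group 5: 7806 × 0.918 + 13014 × 0.434 = 7166 + 5648 = 12814
Net migration: Group 4 − 250 → 24500
End of period: [13057, 17944, 13637, 24500, 12814]
Scenario B total after 2 periods: 81952
Difference B − A = 81952 − 77881 = 4071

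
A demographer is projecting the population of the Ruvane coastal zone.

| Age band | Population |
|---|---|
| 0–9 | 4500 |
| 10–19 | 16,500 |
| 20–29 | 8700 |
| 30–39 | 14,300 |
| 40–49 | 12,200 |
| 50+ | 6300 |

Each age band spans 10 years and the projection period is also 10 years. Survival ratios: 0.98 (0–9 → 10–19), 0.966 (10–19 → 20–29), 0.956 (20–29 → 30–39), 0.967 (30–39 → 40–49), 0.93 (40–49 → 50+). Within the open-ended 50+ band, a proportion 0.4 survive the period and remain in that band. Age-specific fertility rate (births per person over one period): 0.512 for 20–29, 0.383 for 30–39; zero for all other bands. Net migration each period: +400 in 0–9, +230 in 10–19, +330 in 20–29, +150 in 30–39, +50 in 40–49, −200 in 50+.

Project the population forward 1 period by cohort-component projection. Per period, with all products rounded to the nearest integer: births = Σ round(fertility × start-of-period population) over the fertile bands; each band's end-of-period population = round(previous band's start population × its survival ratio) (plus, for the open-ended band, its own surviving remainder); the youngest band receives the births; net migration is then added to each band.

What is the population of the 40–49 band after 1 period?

13878

— Period 1 —
Births: 8700 * 0.512 = 4454, 14300 * 0.383 = 5477 — total 9931
10–19: 4500 * 0.98 = 4410
20–29: 16500 * 0.966 = 15939
30–39: 8700 * 0.956 = 8317
40–49: 14300 * 0.967 = 13828
50+: 12200 * 0.93 + 6300 * 0.4 = 11346 + 2520 = 13866
Net migration: 0–9 + 400 → 10331; 10–19 + 230 → 4640; 20–29 + 330 → 16269; 30–39 + 150 → 8467; 40–49 + 50 → 13878; 50+ − 200 → 13666
Population now: 0–9=10331, 10–19=4640, 20–29=16269, 30–39=8467, 40–49=13878, 50+=13666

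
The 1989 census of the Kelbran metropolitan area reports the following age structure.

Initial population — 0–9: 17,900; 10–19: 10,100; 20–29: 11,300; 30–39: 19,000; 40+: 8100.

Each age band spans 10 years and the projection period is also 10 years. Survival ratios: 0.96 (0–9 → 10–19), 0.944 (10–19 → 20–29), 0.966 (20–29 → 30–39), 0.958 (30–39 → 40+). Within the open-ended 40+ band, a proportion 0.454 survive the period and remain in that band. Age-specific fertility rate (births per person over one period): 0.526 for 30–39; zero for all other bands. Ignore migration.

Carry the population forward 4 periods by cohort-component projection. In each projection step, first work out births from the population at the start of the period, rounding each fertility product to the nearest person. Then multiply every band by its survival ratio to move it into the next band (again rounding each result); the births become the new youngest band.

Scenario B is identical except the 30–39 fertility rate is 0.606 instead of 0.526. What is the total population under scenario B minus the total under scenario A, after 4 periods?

4083

— Period 1 —
Births: 19000 × 0.526 = 9994
10–19: 17900 × 0.96 = 17184
20–29: 10100 × 0.944 = 9534
30–39: 11300 × 0.966 = 10916
40+: 19000 × 0.958 + 8100 × 0.454 = 18202 + 3677 = 21879
Population now: 0–9=9994, 10–19=17184, 20–29=9534, 30–39=10916, 40+=21879
— Period 2 —
Births: 10916 × 0.526 = 5742
10–19: 9994 × 0.96 = 9594
20–29: 17184 × 0.944 = 16222
30–39: 9534 × 0.966 = 9210
40+: 10916 × 0.958 + 21879 × 0.454 = 10458 + 9933 = 20391
Population now: 0–9=5742, 10–19=9594, 20–29=16222, 30–39=9210, 40+=20391
— Period 3 —
Births: 9210 × 0.526 = 4844
10–19: 5742 × 0.96 = 5512
20–29: 9594 × 0.944 = 9057
30–39: 16222 × 0.966 = 15670
40+: 9210 × 0.958 + 20391 × 0.454 = 8823 + 9258 = 18081
Population now: 0–9=4844, 10–19=5512, 20–29=9057, 30–39=15670, 40+=18081
— Period 4 —
Births: 15670 × 0.526 = 8242
10–19: 4844 × 0.96 = 4650
20–29: 5512 × 0.944 = 5203
30–39: 9057 × 0.966 = 8749
40+: 15670 × 0.958 + 18081 × 0.454 = 15012 + 8209 = 23221
Population now: 0–9=8242, 10–19=4650, 20–29=5203, 30–39=8749, 40+=23221
Scenario A total after 4 periods: 50065
Scenario B projection —
— Period 1 —
Births: 19000 × 0.606 = 11514
10–19: 17900 × 0.96 = 17184
20–29: 10100 × 0.944 = 9534
30–39: 11300 × 0.966 = 10916
40+: 19000 × 0.958 + 8100 × 0.454 = 18202 + 3677 = 21879
Population now: 0–9=11514, 10–19=17184, 20–29=9534, 30–39=10916, 40+=21879
— Period 2 —
Births: 10916 × 0.606 = 6615
10–19: 11514 × 0.96 = 11053
20–29: 17184 × 0.944 = 16222
30–39: 9534 × 0.966 = 9210
40+: 10916 × 0.958 + 21879 × 0.454 = 10458 + 9933 = 20391
Population now: 0–9=6615, 10–19=11053, 20–29=16222, 30–39=9210, 40+=20391
— Period 3 —
Births: 9210 × 0.606 = 5581
10–19: 6615 × 0.96 = 6350
20–29: 11053 × 0.944 = 10434
30–39: 16222 × 0.966 = 15670
40+: 9210 × 0.958 + 20391 × 0.454 = 8823 + 9258 = 18081
Population now: 0–9=5581, 10–19=6350, 20–29=10434, 30–39=15670, 40+=18081
— Period 4 —
Births: 15670 × 0.606 = 9496
10–19: 5581 × 0.96 = 5358
20–29: 6350 × 0.944 = 5994
30–39: 10434 × 0.966 = 10079
40+: 15670 × 0.958 + 18081 × 0.454 = 15012 + 8209 = 23221
Population now: 0–9=9496, 10–19=5358, 20–29=5994, 30–39=10079, 40+=23221
Scenario B total after 4 periods: 54148
Difference B − A = 54148 − 50065 = 4083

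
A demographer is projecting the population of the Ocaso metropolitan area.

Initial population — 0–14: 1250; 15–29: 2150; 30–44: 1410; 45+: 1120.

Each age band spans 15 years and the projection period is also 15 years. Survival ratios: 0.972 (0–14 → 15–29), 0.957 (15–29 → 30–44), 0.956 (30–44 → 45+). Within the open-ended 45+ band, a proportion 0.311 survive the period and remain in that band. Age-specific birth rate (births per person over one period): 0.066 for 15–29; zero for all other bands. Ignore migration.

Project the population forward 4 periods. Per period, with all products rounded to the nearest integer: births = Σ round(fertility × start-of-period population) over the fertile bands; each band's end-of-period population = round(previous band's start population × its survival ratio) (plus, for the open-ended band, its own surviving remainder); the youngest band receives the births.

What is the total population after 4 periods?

802

Let band 1 be 0–14 through band 4 = 45+.
Period 1.
Births: 2150 × 0.066 = 142
Band 2: 1250 × 0.972 = 1215
Band 3: 2150 × 0.957 = 2058
Band 4: 1410 × 0.956 + 1120 × 0.311 = 1348 + 348 = 1696
Giving 142 / 1215 / 2058 / 1696.
Period 2.
Births: 1215 × 0.066 = 80
Band 2: 142 × 0.972 = 138
Band 3: 1215 × 0.957 = 1163
Band 4: 2058 × 0.956 + 1696 × 0.311 = 1967 + 527 = 2494
Giving 80 / 138 / 1163 / 2494.
Period 3.
Births: 138 × 0.066 = 9
Band 2: 80 × 0.972 = 78
Band 3: 138 × 0.957 = 132
Band 4: 1163 × 0.956 + 2494 × 0.311 = 1112 + 776 = 1888
Giving 9 / 78 / 132 / 1888.
Period 4.
Births: 78 × 0.066 = 5
Band 2: 9 × 0.972 = 9
Band 3: 78 × 0.957 = 75
Band 4: 132 × 0.956 + 1888 × 0.311 = 126 + 587 = 713
Giving 5 / 9 / 75 / 713.
Total after period 4: 5 + 9 + 75 + 713 = 802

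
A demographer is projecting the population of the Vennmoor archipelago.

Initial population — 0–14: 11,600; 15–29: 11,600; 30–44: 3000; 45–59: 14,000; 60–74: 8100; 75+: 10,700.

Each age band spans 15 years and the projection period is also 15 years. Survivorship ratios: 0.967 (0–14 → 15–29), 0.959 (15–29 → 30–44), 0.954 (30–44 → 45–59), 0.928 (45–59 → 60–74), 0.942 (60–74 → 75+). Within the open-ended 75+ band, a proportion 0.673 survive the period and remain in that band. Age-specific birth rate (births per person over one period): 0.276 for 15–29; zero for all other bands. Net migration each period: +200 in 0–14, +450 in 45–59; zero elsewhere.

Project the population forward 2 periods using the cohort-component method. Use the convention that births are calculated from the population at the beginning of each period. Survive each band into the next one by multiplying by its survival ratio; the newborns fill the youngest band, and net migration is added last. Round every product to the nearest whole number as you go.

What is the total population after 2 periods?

53698

Call the bands 1 to 6, youngest first.
Period 1.
Births: 11600 × 0.276 = 3202
Band 2: 11600 × 0.967 = 11217
Band 3: 11600 × 0.959 = 11124
Band 4: 3000 × 0.954 = 2862
Band 5: 14000 × 0.928 = 12992
Band 6: 8100 × 0.942 + 10700 × 0.673 = 7630 + 7201 = 14831
Net migration: Band 1 + 200 → 3402; Band 4 + 450 → 3312
→ [3402, 11217, 11124, 3312, 12992, 14831]
Period 2.
Births: 11217 × 0.276 = 3096
Band 2: 3402 × 0.967 = 3290
Band 3: 11217 × 0.959 = 10757
Band 4: 11124 × 0.954 = 10612
Band 5: 3312 × 0.928 = 3074
Band 6: 12992 × 0.942 + 14831 × 0.673 = 12238 + 9981 = 22219
Net migration: Band 1 + 200 → 3296; Band 4 + 450 → 11062
→ [3296, 3290, 10757, 11062, 3074, 22219]
Total after period 2: 3296 + 3290 + 10757 + 11062 + 3074 + 22219 = 53698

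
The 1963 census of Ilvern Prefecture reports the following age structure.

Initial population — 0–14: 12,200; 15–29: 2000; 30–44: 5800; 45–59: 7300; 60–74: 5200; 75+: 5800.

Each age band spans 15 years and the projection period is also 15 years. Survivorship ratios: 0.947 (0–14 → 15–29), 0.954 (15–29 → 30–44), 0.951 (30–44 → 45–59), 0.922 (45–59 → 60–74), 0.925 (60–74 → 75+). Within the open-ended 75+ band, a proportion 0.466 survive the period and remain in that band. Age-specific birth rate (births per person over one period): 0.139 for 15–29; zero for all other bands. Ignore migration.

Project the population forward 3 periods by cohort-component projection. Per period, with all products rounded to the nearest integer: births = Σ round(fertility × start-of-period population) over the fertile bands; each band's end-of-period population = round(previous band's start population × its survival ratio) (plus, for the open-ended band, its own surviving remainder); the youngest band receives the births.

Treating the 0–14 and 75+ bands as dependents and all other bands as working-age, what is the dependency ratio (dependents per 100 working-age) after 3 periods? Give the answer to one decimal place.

66.6

Let band 1 be 0–14 through band 6 = 75+.
[period 1]
Births: 2000 * 0.139 = 278
Band 2: 12200 * 0.947 = 11553
Band 3: 2000 * 0.954 = 1908
Band 4: 5800 * 0.951 = 5516
Band 5: 7300 * 0.922 = 6731
Band 6: 5200 * 0.925 + 5800 * 0.466 = 4810 + 2703 = 7513
Giving 278 / 11553 / 1908 / 5516 / 6731 / 7513.
[period 2]
Births: 11553 * 0.139 = 1606
Band 2: 278 * 0.947 = 263
Band 3: 11553 * 0.954 = 11022
Band 4: 1908 * 0.951 = 1815
Band 5: 5516 * 0.922 = 5086
Band 6: 6731 * 0.925 + 7513 * 0.466 = 6226 + 3501 = 9727
Giving 1606 / 263 / 11022 / 1815 / 5086 / 9727.
[period 3]
Births: 263 * 0.139 = 37
Band 2: 1606 * 0.947 = 1521
Band 3: 263 * 0.954 = 251
Band 4: 11022 * 0.951 = 10482
Band 5: 1815 * 0.922 = 1673
Band 6: 5086 * 0.925 + 9727 * 0.466 = 4705 + 4533 = 9238
Giving 37 / 1521 / 251 / 10482 / 1673 / 9238.
Dependents (band 0–14 + band 75+) = 37 + 9238 = 9275; working-age = 13927; ratio = 9275/13927 × 100 = 66.6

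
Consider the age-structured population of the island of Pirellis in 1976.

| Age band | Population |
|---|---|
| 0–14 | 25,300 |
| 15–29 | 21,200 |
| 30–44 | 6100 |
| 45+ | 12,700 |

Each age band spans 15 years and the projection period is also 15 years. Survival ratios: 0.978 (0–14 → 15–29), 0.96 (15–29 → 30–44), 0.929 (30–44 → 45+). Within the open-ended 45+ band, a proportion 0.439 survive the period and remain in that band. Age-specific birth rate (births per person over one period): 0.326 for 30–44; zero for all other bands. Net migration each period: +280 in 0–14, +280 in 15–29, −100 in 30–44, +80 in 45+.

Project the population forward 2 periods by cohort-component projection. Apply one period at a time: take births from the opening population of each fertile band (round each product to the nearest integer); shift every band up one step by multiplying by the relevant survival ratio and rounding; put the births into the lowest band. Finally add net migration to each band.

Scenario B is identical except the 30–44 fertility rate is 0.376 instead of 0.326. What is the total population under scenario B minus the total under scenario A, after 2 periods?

1311

— Period 1 —
Births: 6100 * 0.326 = 1989
15–29: 25300 * 0.978 = 24743
30–44: 21200 * 0.96 = 20352
45+: 6100 * 0.929 + 12700 * 0.439 = 5667 + 5575 = 11242
Net migration: 0–14 + 280 → 2269; 15–29 + 280 → 25023; 30–44 − 100 → 20252; 45+ + 80 → 11322
Giving 2269 / 25023 / 20252 / 11322.
— Period 2 —
Births: 20252 * 0.326 = 6602
15–29: 2269 * 0.978 = 2219
30–44: 25023 * 0.96 = 24022
45+: 20252 * 0.929 + 11322 * 0.439 = 18814 + 4970 = 23784
Net migration: 0–14 + 280 → 6882; 15–29 + 280 → 2499; 30–44 − 100 → 23922; 45+ + 80 → 23864
Giving 6882 / 2499 / 23922 / 23864.
Scenario A total after 2 periods: 57167
Scenario B projection —
— Period 1 —
Births: 6100 * 0.376 = 2294
15–29: 25300 * 0.978 = 24743
30–44: 21200 * 0.96 = 20352
45+: 6100 * 0.929 + 12700 * 0.439 = 5667 + 5575 = 11242
Net migration: 0–14 + 280 → 2574; 15–29 + 280 → 25023; 30–44 − 100 → 20252; 45+ + 80 → 11322
Giving 2574 / 25023 / 20252 / 11322.
— Period 2 —
Births: 20252 * 0.376 = 7615
15–29: 2574 * 0.978 = 2517
30–44: 25023 * 0.96 = 24022
45+: 20252 * 0.929 + 11322 * 0.439 = 18814 + 4970 = 23784
Net migration: 0–14 + 280 → 7895; 15–29 + 280 → 2797; 30–44 − 100 → 23922; 45+ + 80 → 23864
Giving 7895 / 2797 / 23922 / 23864.
Scenario B total after 2 periods: 58478
Difference B − A = 58478 − 57167 = 1311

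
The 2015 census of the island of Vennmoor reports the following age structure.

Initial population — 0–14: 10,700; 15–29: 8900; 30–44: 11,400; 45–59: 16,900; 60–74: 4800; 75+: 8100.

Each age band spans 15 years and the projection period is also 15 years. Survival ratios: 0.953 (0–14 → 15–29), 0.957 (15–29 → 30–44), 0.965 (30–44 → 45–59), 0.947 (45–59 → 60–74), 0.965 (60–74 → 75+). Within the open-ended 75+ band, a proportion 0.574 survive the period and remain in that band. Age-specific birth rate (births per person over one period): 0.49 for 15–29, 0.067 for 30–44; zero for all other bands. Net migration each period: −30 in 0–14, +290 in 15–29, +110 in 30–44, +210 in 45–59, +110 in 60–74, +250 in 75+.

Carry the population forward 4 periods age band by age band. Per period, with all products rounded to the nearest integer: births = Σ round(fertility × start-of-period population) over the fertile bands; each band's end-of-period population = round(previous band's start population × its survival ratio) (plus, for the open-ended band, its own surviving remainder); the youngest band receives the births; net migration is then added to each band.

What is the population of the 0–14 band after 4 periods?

3105

Let group 1 be 0–14 through group 6 = 75+.
— Period 1 —
Births: 8900 × 0.49 = 4361  |  11400 × 0.067 = 764 ⇒ total 5125
Group 2: 10700 × 0.953 = 10197
Group 3: 8900 × 0.957 = 8517
Group 4: 11400 × 0.965 = 11001
Group 5: 16900 × 0.947 = 16004
Group 6: 4800 × 0.965 + 8100 × 0.574 = 4632 + 4649 = 9281
Net migration: Group 1 − 30 → 5095; Group 2 + 290 → 10487; Group 3 + 110 → 8627; Group 4 + 210 → 11211; Group 5 + 110 → 16114; Group 6 + 250 → 9531
Population now: 0–14=5095, 15–29=10487, 30–44=8627, 45–59=11211, 60–74=16114, 75+=9531
— Period 2 —
Births: 10487 × 0.49 = 5139  |  8627 × 0.067 = 578 ⇒ total 5717
Group 2: 5095 × 0.953 = 4856
Group 3: 10487 × 0.957 = 10036
Group 4: 8627 × 0.965 = 8325
Group 5: 11211 × 0.947 = 10617
Group 6: 16114 × 0.965 + 9531 × 0.574 = 15550 + 5471 = 21021
Net migration: Group 1 − 30 → 5687; Group 2 + 290 → 5146; Group 3 + 110 → 10146; Group 4 + 210 → 8535; Group 5 + 110 → 10727; Group 6 + 250 → 21271
Population now: 0–14=5687, 15–29=5146, 30–44=10146, 45–59=8535, 60–74=10727, 75+=21271
— Period 3 —
Births: 5146 × 0.49 = 2522  |  10146 × 0.067 = 680 ⇒ total 3202
Group 2: 5687 × 0.953 = 5420
Group 3: 5146 × 0.957 = 4925
Group 4: 10146 × 0.965 = 9791
Group 5: 8535 × 0.947 = 8083
Group 6: 10727 × 0.965 + 21271 × 0.574 = 10352 + 12210 = 22562
Net migration: Group 1 − 30 → 3172; Group 2 + 290 → 5710; Group 3 + 110 → 5035; Group 4 + 210 → 10001; Group 5 + 110 → 8193; Group 6 + 250 → 22812
Population now: 0–14=3172, 15–29=5710, 30–44=5035, 45–59=10001, 60–74=8193, 75+=22812
— Period 4 —
Births: 5710 × 0.49 = 2798  |  5035 × 0.067 = 337 ⇒ total 3135
Group 2: 3172 × 0.953 = 3023
Group 3: 5710 × 0.957 = 5464
Group 4: 5035 × 0.965 = 4859
Group 5: 10001 × 0.947 = 9471
Group 6: 8193 × 0.965 + 22812 × 0.574 = 7906 + 13094 = 21000
Net migration: Group 1 − 30 → 3105; Group 2 + 290 → 3313; Group 3 + 110 → 5574; Group 4 + 210 → 5069; Group 5 + 110 → 9581; Group 6 + 250 → 21250
Population now: 0–14=3105, 15–29=3313, 30–44=5574, 45–59=5069, 60–74=9581, 75+=21250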